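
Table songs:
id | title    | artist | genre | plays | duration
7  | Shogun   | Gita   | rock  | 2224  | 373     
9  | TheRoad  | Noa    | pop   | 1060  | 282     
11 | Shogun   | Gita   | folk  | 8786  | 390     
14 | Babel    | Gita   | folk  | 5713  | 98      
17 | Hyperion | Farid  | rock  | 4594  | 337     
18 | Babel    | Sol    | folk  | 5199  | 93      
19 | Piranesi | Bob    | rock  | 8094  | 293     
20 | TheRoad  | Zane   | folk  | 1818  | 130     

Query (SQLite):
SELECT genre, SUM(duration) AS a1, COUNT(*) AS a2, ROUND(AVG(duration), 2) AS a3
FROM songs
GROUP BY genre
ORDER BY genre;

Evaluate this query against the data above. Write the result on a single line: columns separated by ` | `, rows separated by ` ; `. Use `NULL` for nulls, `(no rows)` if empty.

folk | 711 | 4 | 177.75 ; pop | 282 | 1 | 282 ; rock | 1003 | 3 | 334.33

Group songs by genre.
Per group compute: SUM(duration), COUNT(*), ROUND(AVG(duration), 2).
  folk: ids {11, 14, 18, 20} → SUM(duration)=711, COUNT(*)=4, ROUND(AVG(duration), 2)=177.75
  pop: ids {9} → SUM(duration)=282, COUNT(*)=1, ROUND(AVG(duration), 2)=282
  rock: ids {7, 17, 19} → SUM(duration)=1003, COUNT(*)=3, ROUND(AVG(duration), 2)=334.33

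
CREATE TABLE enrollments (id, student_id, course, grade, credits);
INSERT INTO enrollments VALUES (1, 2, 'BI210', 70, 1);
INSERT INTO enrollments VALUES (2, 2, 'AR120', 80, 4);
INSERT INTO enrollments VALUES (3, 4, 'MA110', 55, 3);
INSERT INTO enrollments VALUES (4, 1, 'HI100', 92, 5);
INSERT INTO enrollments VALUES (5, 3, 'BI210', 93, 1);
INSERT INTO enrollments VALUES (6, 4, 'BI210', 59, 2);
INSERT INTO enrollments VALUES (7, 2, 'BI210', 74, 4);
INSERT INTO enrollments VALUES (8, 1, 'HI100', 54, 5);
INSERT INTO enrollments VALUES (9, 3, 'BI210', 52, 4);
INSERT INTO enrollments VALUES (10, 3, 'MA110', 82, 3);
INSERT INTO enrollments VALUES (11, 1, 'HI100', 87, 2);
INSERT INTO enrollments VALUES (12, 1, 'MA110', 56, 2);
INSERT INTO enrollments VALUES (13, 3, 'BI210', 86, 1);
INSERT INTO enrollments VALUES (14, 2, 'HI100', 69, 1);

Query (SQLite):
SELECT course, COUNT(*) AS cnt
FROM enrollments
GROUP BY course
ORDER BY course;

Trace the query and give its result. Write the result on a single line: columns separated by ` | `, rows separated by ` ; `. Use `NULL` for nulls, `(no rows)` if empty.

Partition enrollments by course; compute COUNT(*) within each group.
  AR120: ids {2} → COUNT(*)=1
  BI210: ids {1, 5, 6, 7, 9, 13} → COUNT(*)=6
  HI100: ids {4, 8, 11, 14} → COUNT(*)=4
  MA110: ids {3, 10, 12} → COUNT(*)=3

AR120 | 1 ; BI210 | 6 ; HI100 | 4 ; MA110 | 3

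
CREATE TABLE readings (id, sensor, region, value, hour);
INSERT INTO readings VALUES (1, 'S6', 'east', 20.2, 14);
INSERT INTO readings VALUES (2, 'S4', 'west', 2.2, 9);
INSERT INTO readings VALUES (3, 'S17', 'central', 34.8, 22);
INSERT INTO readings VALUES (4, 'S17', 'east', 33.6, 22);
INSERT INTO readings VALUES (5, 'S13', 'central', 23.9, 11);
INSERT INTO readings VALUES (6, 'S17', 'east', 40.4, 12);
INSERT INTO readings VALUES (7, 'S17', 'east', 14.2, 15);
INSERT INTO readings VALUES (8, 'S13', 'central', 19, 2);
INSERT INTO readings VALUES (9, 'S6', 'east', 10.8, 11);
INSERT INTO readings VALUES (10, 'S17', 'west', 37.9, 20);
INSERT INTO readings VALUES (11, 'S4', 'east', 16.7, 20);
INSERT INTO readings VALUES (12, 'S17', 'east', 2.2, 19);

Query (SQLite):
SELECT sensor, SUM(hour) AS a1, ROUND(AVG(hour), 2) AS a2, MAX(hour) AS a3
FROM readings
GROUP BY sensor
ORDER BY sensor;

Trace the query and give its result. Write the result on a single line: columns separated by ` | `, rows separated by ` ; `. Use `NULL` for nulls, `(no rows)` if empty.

S13 | 13 | 6.5 | 11 ; S17 | 110 | 18.33 | 22 ; S4 | 29 | 14.5 | 20 ; S6 | 25 | 12.5 | 14

Group readings by sensor.
Per group compute: SUM(hour), ROUND(AVG(hour), 2), MAX(hour).
  S13: ids {5, 8} → SUM(hour)=13, ROUND(AVG(hour), 2)=6.5, MAX(hour)=11
  S17: ids {3, 4, 6, 7, 10, 12} → SUM(hour)=110, ROUND(AVG(hour), 2)=18.33, MAX(hour)=22
  S4: ids {2, 11} → SUM(hour)=29, ROUND(AVG(hour), 2)=14.5, MAX(hour)=20
  S6: ids {1, 9} → SUM(hour)=25, ROUND(AVG(hour), 2)=12.5, MAX(hour)=14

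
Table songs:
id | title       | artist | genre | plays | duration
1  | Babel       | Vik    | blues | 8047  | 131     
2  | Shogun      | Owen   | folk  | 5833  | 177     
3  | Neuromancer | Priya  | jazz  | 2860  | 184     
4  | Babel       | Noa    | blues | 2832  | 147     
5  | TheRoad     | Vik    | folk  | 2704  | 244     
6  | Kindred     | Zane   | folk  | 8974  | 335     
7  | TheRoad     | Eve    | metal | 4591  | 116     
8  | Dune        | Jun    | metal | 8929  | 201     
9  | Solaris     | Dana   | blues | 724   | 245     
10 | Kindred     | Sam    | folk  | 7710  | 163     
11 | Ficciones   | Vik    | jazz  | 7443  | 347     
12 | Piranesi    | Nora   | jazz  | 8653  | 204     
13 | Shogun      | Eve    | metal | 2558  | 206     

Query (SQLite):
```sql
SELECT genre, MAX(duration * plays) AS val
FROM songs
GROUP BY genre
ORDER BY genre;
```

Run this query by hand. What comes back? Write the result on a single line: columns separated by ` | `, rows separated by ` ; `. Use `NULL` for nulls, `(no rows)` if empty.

For each row compute duration * plays.
Group by genre; take MAX of the expression per group.
  blues: ids {1, 4, 9} → MAX(duration * plays)=1054157
  folk: ids {2, 5, 6, 10} → MAX(duration * plays)=3006290
  jazz: ids {3, 11, 12} → MAX(duration * plays)=2582721
  metal: ids {7, 8, 13} → MAX(duration * plays)=1794729

blues | 1054157 ; folk | 3006290 ; jazz | 2582721 ; metal | 1794729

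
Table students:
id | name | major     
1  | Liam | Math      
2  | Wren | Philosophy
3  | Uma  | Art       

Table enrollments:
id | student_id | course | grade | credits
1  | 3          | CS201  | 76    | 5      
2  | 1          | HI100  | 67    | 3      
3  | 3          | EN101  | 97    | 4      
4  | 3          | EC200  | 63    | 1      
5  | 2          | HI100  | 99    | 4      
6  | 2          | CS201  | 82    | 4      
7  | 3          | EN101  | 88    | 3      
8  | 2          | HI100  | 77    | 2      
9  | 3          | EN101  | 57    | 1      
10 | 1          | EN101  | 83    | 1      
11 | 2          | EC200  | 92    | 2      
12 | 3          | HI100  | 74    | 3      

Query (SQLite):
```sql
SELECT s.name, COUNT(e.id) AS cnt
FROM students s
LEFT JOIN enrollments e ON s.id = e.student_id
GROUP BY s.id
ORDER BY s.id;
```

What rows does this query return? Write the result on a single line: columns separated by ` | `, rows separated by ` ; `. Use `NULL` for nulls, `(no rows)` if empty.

Liam | 2 ; Wren | 4 ; Uma | 6

LEFT JOIN keeps every students row; unmatched ones get NULL for enrollments columns.
Group by students.id and compute COUNT(e.id). COUNT(col) of an all-NULL group is 0.
  1: ids {2, 10} → COUNT(e.id)=2
  2: ids {5, 6, 8, 11} → COUNT(e.id)=4
  3: ids {1, 3, 4, 7, 9, 12} → COUNT(e.id)=6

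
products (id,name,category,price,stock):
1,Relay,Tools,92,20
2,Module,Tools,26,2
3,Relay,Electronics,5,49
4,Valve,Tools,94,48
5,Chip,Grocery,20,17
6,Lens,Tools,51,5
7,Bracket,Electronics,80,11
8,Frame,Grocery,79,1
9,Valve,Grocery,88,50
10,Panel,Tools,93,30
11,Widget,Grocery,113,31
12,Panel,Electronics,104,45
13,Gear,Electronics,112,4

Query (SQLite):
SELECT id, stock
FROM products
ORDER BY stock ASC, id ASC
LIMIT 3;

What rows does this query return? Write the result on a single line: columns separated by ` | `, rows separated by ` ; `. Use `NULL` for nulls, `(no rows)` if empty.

Sort by stock asc, tiebreak id asc: (1, id=8), (2, id=2), (4, id=13), (5, id=6), (11, id=7), (17, id=5) …. Take first 3.

8 | 1 ; 2 | 2 ; 13 | 4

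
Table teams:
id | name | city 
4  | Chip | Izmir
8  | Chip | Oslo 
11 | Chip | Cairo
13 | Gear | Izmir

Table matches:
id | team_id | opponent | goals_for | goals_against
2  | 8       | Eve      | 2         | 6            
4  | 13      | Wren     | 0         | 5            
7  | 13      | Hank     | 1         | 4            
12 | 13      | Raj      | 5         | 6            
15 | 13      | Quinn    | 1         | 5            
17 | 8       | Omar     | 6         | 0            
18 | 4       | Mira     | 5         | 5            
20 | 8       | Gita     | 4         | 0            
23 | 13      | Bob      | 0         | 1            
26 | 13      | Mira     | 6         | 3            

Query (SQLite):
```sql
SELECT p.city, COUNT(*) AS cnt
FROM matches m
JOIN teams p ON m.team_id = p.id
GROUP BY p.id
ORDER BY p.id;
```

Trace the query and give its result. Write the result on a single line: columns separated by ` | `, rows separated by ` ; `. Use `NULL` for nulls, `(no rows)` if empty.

Izmir | 1 ; Oslo | 3 ; Izmir | 6

Join each matches row to its teams via team_id.
Group joined rows by teams.id; compute COUNT(*) per group.
  4: ids {18} → COUNT(*)=1
  8: ids {2, 17, 20} → COUNT(*)=3
  13: ids {4, 7, 12, 15, 23, 26} → COUNT(*)=6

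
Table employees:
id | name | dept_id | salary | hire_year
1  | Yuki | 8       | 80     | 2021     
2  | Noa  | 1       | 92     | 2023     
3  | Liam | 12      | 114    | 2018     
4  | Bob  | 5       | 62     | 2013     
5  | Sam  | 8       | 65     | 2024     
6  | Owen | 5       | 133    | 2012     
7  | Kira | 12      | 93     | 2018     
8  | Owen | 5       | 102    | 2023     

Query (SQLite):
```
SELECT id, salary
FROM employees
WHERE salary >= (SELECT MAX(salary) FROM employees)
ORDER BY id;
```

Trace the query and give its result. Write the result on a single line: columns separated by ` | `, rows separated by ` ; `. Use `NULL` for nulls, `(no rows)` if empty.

Scalar subquery: MAX(salary) over all employees rows = 133.
Keep rows where salary >= that value.

6 | 133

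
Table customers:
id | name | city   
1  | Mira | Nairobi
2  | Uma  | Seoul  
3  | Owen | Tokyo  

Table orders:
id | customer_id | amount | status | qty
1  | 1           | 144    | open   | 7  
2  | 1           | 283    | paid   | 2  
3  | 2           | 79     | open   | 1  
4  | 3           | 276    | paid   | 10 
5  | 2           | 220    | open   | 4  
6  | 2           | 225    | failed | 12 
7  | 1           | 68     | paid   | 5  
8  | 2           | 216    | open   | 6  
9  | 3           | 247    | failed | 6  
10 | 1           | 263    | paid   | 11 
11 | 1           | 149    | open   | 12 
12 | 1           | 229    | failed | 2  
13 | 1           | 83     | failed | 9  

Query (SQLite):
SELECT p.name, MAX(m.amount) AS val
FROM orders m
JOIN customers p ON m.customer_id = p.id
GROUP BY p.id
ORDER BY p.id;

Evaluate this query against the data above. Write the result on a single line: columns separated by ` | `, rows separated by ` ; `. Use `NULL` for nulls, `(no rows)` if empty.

Join each orders row to its customers via customer_id.
Group joined rows by customers.id; compute MAX(m.amount) per group.
  1: ids {1, 2, 7, 10, 11, 12, 13} → MAX(m.amount)=283
  2: ids {3, 5, 6, 8} → MAX(m.amount)=225
  3: ids {4, 9} → MAX(m.amount)=276

Mira | 283 ; Uma | 225 ; Owen | 276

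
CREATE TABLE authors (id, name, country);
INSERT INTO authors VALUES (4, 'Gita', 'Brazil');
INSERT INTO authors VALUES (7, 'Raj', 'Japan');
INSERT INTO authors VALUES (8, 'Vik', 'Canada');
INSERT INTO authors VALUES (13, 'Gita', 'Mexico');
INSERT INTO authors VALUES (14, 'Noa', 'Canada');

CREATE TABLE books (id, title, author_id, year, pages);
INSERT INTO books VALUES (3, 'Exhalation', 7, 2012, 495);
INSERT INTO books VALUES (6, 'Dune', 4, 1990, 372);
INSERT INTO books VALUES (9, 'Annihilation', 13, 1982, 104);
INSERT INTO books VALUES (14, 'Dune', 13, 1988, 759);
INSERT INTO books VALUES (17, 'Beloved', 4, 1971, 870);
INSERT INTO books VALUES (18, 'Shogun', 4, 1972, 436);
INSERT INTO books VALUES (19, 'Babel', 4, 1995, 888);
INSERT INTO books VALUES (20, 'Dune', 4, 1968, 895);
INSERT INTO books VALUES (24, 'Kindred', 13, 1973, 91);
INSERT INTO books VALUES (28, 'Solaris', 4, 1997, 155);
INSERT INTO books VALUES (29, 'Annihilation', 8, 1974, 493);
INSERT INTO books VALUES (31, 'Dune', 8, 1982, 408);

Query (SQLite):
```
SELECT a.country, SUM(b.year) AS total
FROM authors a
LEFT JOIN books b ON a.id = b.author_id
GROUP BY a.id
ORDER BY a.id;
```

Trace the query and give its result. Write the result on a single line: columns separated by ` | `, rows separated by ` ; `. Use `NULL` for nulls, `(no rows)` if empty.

Brazil | 11893 ; Japan | 2012 ; Canada | 3956 ; Mexico | 5943 ; Canada | NULL

LEFT JOIN keeps every authors row; unmatched ones get NULL for books columns.
Group by authors.id and compute SUM(b.year). SUM over an all-NULL group is NULL.
  4: ids {6, 17, 18, 19, 20, 28} → SUM(b.year)=11893
  7: ids {3} → SUM(b.year)=2012
  8: ids {29, 31} → SUM(b.year)=3956
  13: ids {9, 14, 24} → SUM(b.year)=5943
  14: ids {—} → SUM(b.year)=NULL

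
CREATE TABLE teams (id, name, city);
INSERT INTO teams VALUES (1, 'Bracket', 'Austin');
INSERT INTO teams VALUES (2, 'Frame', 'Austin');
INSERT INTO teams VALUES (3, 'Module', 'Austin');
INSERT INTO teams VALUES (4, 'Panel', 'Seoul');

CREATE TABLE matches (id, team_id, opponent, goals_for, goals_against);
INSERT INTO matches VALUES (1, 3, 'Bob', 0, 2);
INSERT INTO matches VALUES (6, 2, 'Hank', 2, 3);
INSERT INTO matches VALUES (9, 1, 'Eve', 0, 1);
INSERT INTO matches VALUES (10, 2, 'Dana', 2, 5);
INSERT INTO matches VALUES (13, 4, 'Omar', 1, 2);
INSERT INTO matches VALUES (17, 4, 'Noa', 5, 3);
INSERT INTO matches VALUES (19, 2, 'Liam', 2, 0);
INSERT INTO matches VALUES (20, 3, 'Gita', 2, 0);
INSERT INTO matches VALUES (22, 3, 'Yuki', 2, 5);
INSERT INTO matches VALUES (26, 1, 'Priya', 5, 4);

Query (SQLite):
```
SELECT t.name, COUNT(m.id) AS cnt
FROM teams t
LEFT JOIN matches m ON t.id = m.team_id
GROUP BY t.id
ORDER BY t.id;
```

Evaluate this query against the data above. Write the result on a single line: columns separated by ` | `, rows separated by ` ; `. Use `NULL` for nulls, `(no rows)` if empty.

LEFT JOIN keeps every teams row; unmatched ones get NULL for matches columns.
Group by teams.id and compute COUNT(m.id). COUNT(col) of an all-NULL group is 0.
  1: ids {9, 26} → COUNT(m.id)=2
  2: ids {6, 10, 19} → COUNT(m.id)=3
  3: ids {1, 20, 22} → COUNT(m.id)=3
  4: ids {13, 17} → COUNT(m.id)=2

Bracket | 2 ; Frame | 3 ; Module | 3 ; Panel | 2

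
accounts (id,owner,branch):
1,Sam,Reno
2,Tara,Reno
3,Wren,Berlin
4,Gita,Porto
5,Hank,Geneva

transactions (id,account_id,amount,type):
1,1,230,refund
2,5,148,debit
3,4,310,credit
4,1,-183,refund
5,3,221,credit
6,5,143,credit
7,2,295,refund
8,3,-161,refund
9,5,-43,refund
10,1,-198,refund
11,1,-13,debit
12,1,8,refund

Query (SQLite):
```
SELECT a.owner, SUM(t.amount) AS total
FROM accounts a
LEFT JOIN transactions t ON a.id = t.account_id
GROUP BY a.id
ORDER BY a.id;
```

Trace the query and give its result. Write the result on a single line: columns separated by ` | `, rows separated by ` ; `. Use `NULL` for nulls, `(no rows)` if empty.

Sam | -156 ; Tara | 295 ; Wren | 60 ; Gita | 310 ; Hank | 248

LEFT JOIN keeps every accounts row; unmatched ones get NULL for transactions columns.
Group by accounts.id and compute SUM(t.amount). SUM over an all-NULL group is NULL.
  1: ids {1, 4, 10, 11, 12} → SUM(t.amount)=-156
  2: ids {7} → SUM(t.amount)=295
  3: ids {5, 8} → SUM(t.amount)=60
  4: ids {3} → SUM(t.amount)=310
  5: ids {2, 6, 9} → SUM(t.amount)=248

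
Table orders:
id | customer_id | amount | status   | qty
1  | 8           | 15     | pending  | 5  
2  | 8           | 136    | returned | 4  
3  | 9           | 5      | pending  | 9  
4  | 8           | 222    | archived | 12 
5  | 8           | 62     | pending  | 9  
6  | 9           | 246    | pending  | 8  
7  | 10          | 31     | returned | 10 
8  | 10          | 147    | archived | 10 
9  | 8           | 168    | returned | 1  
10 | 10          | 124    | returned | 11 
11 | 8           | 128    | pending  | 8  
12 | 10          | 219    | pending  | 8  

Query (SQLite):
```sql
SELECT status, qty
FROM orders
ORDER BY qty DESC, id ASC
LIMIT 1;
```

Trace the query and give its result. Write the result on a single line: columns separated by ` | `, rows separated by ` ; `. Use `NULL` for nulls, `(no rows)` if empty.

archived | 12

Sort by qty desc, tiebreak id asc: (12, id=4), (11, id=10), (10, id=7), (10, id=8) …. Take first 1.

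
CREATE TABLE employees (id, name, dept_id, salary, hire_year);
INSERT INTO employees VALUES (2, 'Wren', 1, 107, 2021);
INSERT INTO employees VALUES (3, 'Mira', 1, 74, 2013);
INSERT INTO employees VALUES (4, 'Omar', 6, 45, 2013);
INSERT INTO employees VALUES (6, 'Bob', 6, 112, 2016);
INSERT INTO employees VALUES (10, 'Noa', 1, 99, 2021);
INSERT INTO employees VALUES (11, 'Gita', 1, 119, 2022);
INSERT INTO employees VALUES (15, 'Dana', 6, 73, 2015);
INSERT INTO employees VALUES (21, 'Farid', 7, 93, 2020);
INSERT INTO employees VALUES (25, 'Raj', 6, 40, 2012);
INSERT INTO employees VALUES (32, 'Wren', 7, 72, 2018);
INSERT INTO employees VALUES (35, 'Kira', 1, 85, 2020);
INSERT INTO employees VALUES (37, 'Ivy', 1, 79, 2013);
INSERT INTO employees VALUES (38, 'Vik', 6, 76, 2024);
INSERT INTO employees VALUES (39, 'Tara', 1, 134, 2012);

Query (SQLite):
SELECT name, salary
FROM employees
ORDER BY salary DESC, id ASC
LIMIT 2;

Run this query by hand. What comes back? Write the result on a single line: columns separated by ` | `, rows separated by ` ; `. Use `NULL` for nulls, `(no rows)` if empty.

Sort by salary desc, tiebreak id asc: (134, id=39), (119, id=11), (112, id=6), (107, id=2), (99, id=10) …. Take first 2.

Tara | 134 ; Gita | 119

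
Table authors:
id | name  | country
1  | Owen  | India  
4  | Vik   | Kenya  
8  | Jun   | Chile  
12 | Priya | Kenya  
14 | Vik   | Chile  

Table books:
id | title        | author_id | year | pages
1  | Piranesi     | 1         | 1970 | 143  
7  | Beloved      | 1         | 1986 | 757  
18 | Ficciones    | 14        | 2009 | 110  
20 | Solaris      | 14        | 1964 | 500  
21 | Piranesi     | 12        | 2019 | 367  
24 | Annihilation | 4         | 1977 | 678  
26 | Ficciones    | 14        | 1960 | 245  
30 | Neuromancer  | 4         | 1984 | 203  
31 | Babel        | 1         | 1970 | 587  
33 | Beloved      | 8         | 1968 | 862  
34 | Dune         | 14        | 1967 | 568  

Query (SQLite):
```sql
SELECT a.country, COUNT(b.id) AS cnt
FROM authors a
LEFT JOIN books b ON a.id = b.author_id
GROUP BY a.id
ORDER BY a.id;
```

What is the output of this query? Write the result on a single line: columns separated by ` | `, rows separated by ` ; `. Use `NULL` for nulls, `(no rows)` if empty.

LEFT JOIN keeps every authors row; unmatched ones get NULL for books columns.
Group by authors.id and compute COUNT(b.id). COUNT(col) of an all-NULL group is 0.
  1: ids {1, 7, 31} → COUNT(b.id)=3
  4: ids {24, 30} → COUNT(b.id)=2
  8: ids {33} → COUNT(b.id)=1
  12: ids {21} → COUNT(b.id)=1
  14: ids {18, 20, 26, 34} → COUNT(b.id)=4

India | 3 ; Kenya | 2 ; Chile | 1 ; Kenya | 1 ; Chile | 4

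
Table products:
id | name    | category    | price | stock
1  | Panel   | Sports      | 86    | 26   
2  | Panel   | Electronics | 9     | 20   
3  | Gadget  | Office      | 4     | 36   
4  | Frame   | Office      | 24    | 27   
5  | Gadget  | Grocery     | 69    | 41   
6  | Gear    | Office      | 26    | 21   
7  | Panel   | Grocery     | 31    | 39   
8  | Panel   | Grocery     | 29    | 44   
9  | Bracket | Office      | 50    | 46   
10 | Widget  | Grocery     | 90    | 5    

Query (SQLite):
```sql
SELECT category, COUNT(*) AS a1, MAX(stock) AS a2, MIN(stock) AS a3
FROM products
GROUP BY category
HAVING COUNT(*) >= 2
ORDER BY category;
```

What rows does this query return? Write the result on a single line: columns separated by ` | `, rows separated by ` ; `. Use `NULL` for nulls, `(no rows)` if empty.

Group products by category.
Per group compute: COUNT(*), MAX(stock), MIN(stock).
HAVING: drop groups with fewer than 2 rows.
  Electronics: ids {2} → COUNT(*)=1, MAX(stock)=20, MIN(stock)=20
  Grocery: ids {5, 7, 8, 10} → COUNT(*)=4, MAX(stock)=44, MIN(stock)=5
  Office: ids {3, 4, 6, 9} → COUNT(*)=4, MAX(stock)=46, MIN(stock)=21
  Sports: ids {1} → COUNT(*)=1, MAX(stock)=26, MIN(stock)=26

Grocery | 4 | 44 | 5 ; Office | 4 | 46 | 21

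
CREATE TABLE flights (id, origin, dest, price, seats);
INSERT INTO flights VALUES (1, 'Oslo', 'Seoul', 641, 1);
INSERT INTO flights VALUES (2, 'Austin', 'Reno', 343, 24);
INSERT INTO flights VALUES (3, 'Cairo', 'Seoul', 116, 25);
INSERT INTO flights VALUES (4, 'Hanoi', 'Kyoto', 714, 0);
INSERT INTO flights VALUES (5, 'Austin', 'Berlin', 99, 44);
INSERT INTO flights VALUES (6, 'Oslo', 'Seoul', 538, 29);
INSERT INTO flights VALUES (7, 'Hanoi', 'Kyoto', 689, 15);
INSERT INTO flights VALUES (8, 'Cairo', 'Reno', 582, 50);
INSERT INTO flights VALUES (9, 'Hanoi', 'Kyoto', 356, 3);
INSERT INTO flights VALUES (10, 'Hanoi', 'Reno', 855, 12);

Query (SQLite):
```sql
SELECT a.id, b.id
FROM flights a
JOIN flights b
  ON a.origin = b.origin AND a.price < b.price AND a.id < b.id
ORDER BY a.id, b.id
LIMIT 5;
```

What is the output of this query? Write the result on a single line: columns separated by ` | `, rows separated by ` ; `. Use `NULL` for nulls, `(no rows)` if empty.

Pairs (a,b) with same origin, a.price < b.price, a.id < b.id.
origin groups: Austin:{2,5} Cairo:{3,8} Hanoi:{4,7,9,10} Oslo:{1,6}
Ordered by (a.id, b.id); first 5.

3 | 8 ; 4 | 10 ; 7 | 10 ; 9 | 10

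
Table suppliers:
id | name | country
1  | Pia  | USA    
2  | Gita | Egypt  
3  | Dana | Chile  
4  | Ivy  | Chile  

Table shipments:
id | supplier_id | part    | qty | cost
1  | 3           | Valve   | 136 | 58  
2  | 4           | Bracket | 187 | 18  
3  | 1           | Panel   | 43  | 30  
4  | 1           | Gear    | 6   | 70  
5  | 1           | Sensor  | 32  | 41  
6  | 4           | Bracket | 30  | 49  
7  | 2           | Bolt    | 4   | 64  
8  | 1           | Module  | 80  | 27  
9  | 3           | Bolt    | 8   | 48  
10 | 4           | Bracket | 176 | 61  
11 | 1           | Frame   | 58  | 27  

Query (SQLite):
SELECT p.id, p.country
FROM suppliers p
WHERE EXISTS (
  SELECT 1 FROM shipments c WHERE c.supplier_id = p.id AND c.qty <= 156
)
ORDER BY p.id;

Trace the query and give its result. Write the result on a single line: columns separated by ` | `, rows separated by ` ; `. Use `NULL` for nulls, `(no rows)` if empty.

1 | USA ; 2 | Egypt ; 3 | Chile ; 4 | Chile

For each suppliers row, check whether any shipments with matching supplier_id has qty <= 156.
Keep rows where that is true.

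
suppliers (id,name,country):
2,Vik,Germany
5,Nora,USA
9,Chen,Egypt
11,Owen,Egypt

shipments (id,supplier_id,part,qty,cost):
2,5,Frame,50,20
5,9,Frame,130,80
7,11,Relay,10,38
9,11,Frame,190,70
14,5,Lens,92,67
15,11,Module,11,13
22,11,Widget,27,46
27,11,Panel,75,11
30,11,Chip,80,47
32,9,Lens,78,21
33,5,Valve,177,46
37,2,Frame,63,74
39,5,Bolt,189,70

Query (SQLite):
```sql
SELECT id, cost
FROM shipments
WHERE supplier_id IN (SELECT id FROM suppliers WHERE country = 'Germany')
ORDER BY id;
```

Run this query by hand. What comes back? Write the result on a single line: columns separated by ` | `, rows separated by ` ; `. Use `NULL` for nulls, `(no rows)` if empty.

37 | 74

Inner query: suppliers.id where country = 'Germany'.
Outer: keep shipments rows whose supplier_id is in that set.
Inner query → {2}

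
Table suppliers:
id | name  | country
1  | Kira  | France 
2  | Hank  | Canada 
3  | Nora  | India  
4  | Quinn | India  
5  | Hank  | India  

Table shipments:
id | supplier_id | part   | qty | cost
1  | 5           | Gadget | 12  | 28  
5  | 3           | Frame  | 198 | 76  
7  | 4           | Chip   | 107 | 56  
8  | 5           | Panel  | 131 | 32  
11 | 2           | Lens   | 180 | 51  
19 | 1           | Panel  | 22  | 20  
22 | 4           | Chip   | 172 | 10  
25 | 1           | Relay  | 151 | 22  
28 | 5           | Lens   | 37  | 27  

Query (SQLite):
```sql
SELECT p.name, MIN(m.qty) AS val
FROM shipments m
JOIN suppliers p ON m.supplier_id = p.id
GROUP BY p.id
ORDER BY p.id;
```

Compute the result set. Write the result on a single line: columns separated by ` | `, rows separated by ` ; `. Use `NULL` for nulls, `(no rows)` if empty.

Join each shipments row to its suppliers via supplier_id.
Group joined rows by suppliers.id; compute MIN(m.qty) per group.
  1: ids {19, 25} → MIN(m.qty)=22
  2: ids {11} → MIN(m.qty)=180
  3: ids {5} → MIN(m.qty)=198
  4: ids {7, 22} → MIN(m.qty)=107
  5: ids {1, 8, 28} → MIN(m.qty)=12

Kira | 22 ; Hank | 180 ; Nora | 198 ; Quinn | 107 ; Hank | 12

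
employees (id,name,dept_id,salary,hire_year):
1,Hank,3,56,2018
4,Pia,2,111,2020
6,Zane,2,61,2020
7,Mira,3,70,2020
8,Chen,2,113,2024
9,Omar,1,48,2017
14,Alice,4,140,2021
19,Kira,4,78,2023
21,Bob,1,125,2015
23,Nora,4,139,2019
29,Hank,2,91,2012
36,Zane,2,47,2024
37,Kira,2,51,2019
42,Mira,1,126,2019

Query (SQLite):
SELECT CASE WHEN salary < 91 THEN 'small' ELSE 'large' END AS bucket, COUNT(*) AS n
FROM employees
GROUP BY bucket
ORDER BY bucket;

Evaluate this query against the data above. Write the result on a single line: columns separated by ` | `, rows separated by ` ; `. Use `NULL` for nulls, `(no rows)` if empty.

large | 7 ; small | 7

Bucket rows by salary < 91 → 'small' else 'large'; count each bucket.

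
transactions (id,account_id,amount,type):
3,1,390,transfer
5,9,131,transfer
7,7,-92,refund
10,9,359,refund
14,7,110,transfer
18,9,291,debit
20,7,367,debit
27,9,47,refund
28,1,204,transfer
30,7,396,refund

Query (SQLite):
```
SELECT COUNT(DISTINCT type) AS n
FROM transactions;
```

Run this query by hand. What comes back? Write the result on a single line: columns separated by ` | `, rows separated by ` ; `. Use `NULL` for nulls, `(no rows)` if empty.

Count distinct non-NULL type values.

3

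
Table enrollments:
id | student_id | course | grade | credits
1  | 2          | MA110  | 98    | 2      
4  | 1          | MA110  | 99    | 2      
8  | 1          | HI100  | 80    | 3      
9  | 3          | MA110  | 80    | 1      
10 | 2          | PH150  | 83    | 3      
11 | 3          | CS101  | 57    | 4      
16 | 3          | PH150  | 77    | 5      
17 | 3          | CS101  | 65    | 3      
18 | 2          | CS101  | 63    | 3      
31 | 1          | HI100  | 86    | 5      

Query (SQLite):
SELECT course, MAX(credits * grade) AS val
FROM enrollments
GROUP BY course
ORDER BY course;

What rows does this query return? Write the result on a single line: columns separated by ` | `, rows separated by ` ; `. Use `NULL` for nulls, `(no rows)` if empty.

CS101 | 228 ; HI100 | 430 ; MA110 | 198 ; PH150 | 385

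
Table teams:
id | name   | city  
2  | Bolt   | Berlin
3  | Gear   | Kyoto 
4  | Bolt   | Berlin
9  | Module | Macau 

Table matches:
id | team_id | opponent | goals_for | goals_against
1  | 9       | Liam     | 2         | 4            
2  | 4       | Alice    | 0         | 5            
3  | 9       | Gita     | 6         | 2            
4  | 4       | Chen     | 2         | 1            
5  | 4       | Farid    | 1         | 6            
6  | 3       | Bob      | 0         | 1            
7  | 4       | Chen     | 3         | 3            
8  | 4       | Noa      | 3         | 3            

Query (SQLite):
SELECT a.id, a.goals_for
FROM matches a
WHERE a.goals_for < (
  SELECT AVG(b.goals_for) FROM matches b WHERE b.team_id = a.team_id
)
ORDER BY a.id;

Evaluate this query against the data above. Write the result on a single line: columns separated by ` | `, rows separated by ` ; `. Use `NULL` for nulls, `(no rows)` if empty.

1 | 2 ; 2 | 0 ; 5 | 1

For each matches row a, compute AVG(goals_for) over rows sharing a.team_id.
Keep row a if a.goals_for < that per-group AVG.
  team_id=3: AVG(goals_for) = 0.0
  team_id=4: AVG(goals_for) = 1.8
  team_id=9: AVG(goals_for) = 4.0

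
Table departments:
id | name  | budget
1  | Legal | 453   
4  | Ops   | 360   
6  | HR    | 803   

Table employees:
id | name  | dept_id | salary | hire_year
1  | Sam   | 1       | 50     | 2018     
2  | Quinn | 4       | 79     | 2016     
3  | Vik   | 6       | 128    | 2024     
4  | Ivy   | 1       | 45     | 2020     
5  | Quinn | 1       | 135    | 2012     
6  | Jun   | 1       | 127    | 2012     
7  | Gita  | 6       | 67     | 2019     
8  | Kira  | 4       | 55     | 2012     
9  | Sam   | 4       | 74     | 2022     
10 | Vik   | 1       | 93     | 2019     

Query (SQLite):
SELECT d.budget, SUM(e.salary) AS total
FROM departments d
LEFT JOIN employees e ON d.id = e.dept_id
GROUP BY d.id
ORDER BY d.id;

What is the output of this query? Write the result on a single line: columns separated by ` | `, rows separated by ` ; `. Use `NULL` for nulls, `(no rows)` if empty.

453 | 450 ; 360 | 208 ; 803 | 195

LEFT JOIN keeps every departments row; unmatched ones get NULL for employees columns.
Group by departments.id and compute SUM(e.salary). SUM over an all-NULL group is NULL.
  1: ids {1, 4, 5, 6, 10} → SUM(e.salary)=450
  4: ids {2, 8, 9} → SUM(e.salary)=208
  6: ids {3, 7} → SUM(e.salary)=195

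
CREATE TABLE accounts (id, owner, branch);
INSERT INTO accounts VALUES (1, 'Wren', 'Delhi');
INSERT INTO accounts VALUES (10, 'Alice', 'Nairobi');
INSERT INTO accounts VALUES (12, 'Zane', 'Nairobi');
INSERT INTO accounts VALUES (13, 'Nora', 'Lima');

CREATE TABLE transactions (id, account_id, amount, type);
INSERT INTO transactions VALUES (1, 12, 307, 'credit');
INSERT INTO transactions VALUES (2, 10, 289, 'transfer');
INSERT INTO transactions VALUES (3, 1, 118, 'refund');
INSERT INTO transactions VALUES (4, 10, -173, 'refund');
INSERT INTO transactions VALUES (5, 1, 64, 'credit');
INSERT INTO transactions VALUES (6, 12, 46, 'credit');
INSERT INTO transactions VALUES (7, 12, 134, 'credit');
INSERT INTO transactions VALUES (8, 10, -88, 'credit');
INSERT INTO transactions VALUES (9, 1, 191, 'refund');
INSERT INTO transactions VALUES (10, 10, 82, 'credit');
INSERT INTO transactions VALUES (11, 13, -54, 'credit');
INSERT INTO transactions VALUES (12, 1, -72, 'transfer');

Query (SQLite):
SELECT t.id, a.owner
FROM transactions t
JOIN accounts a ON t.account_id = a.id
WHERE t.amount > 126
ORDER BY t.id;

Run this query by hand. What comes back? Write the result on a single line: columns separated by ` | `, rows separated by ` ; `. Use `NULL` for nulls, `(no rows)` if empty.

1 | Zane ; 2 | Alice ; 7 | Zane ; 9 | Wren

Each transactions row matches the accounts row where account_id = accounts.id.
Then keep rows with t.amount > 126.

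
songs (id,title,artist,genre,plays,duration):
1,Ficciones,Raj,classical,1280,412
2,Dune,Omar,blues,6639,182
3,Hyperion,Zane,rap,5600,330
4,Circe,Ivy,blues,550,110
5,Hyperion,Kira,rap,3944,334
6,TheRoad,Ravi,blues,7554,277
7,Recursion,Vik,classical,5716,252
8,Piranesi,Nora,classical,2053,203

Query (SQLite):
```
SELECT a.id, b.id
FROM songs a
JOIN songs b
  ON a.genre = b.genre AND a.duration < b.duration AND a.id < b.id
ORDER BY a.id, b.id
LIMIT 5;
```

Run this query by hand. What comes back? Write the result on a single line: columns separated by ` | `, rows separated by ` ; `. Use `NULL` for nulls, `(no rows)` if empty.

Pairs (a,b) with same genre, a.duration < b.duration, a.id < b.id.
genre groups: blues:{2,4,6} classical:{1,7,8} rap:{3,5}
Ordered by (a.id, b.id); first 5.

2 | 6 ; 3 | 5 ; 4 | 6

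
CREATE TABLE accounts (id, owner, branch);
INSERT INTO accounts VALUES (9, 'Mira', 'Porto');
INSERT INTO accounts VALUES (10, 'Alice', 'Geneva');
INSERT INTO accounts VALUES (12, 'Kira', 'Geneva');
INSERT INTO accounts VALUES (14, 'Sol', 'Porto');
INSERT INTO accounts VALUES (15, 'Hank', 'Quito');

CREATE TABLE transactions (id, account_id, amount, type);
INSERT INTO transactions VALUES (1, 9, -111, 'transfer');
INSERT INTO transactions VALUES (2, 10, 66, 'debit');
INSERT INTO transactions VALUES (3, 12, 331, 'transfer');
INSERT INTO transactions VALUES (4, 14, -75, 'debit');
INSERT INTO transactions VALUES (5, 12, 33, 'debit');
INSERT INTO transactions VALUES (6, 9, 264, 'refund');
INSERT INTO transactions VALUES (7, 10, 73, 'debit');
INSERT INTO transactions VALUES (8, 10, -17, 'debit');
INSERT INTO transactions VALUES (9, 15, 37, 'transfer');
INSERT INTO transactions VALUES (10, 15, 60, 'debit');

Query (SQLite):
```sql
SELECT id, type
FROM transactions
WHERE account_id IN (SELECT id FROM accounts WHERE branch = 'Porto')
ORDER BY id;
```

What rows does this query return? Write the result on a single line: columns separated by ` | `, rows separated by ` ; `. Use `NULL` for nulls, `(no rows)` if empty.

Inner query: accounts.id where branch = 'Porto'.
Outer: keep transactions rows whose account_id is in that set.
Inner query → {9, 14}

1 | transfer ; 4 | debit ; 6 | refund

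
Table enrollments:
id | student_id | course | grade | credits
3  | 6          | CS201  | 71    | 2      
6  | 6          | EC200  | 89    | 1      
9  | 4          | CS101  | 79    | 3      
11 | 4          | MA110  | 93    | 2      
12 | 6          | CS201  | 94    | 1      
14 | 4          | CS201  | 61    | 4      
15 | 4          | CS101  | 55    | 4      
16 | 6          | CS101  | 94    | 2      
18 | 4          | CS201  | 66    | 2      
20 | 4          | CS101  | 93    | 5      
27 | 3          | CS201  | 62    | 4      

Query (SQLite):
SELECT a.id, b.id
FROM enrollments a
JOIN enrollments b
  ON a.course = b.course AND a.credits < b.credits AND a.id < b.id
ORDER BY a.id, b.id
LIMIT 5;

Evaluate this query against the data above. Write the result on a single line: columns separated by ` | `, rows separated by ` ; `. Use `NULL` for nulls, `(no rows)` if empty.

Pairs (a,b) with same course, a.credits < b.credits, a.id < b.id.
course groups: CS101:{9,15,16,20} CS201:{3,12,14,18,27} EC200:{6} MA110:{11}
Ordered by (a.id, b.id); first 5.

3 | 14 ; 3 | 27 ; 9 | 15 ; 9 | 20 ; 12 | 14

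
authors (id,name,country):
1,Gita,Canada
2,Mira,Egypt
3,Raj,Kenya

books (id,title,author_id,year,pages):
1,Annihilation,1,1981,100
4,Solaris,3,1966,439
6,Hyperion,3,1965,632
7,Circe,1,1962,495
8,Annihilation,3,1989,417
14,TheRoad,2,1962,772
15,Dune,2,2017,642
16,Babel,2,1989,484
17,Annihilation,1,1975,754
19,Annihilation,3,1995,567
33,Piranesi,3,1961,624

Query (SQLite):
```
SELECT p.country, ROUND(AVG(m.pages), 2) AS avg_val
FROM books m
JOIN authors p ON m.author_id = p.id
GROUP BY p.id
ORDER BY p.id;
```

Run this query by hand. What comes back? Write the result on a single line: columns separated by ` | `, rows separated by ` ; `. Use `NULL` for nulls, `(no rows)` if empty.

Join each books row to its authors via author_id.
Group joined rows by authors.id; compute ROUND(AVG(m.pages), 2) per group.
  1: ids {1, 7, 17} → ROUND(AVG(m.pages), 2)=449.67
  2: ids {14, 15, 16} → ROUND(AVG(m.pages), 2)=632.67
  3: ids {4, 6, 8, 19, 33} → ROUND(AVG(m.pages), 2)=535.8

Canada | 449.67 ; Egypt | 632.67 ; Kenya | 535.8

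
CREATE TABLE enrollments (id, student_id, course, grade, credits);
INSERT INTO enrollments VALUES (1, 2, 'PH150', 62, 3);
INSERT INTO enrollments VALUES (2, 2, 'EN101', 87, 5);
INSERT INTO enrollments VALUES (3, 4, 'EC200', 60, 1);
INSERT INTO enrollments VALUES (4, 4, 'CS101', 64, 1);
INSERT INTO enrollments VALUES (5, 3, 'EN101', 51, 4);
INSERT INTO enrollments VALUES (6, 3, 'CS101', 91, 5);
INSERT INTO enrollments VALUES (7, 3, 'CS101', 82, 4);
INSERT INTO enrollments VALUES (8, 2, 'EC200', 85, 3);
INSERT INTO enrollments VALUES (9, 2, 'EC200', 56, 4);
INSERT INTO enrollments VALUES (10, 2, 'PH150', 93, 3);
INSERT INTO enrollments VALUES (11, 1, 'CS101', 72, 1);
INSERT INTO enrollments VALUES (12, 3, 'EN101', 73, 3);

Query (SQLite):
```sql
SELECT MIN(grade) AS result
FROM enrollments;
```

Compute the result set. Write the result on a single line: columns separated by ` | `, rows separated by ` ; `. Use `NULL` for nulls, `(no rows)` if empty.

All grade values: [62, 87, 60, 64, 51, 91, 82, 85, 56, 93, 72, 73].
MIN of non-NULL values = 51.

51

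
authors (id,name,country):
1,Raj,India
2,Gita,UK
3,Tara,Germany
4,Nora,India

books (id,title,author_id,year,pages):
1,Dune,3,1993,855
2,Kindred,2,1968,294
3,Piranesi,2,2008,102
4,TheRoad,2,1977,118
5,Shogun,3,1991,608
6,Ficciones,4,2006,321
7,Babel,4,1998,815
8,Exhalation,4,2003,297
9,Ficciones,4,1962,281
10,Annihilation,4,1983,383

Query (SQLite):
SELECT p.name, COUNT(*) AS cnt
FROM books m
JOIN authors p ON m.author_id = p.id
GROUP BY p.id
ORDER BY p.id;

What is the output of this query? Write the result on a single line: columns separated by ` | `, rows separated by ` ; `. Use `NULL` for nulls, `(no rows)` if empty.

Gita | 3 ; Tara | 2 ; Nora | 5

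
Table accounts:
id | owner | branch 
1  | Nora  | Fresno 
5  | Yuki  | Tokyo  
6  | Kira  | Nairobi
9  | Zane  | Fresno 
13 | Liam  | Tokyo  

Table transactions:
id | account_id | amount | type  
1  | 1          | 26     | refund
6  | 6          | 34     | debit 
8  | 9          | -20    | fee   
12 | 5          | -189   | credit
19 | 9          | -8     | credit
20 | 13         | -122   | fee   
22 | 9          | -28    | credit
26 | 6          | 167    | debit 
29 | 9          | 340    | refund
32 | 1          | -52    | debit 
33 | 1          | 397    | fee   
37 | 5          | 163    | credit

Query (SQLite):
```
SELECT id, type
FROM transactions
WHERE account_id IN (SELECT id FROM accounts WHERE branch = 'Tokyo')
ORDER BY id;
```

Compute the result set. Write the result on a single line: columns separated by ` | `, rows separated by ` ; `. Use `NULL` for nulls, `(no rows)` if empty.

Inner query: accounts.id where branch = 'Tokyo'.
Outer: keep transactions rows whose account_id is in that set.
Inner query → {5, 13}

12 | credit ; 20 | fee ; 37 | credit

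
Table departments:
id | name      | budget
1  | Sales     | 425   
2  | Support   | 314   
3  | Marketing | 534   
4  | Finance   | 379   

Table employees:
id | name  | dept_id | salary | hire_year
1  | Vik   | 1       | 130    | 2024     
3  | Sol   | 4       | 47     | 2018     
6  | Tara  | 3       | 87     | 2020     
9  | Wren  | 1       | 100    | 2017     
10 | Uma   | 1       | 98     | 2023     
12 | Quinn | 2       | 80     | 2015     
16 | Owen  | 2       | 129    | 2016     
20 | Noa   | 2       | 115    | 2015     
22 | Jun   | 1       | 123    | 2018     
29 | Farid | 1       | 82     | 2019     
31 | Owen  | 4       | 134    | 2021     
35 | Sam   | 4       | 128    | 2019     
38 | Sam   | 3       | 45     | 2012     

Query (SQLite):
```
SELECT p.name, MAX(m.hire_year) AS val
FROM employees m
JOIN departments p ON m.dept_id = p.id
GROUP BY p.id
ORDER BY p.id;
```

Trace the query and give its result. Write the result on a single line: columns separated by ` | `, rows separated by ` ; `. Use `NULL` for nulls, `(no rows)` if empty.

Join each employees row to its departments via dept_id.
Group joined rows by departments.id; compute MAX(m.hire_year) per group.
  1: ids {1, 9, 10, 22, 29} → MAX(m.hire_year)=2024
  2: ids {12, 16, 20} → MAX(m.hire_year)=2016
  3: ids {6, 38} → MAX(m.hire_year)=2020
  4: ids {3, 31, 35} → MAX(m.hire_year)=2021

Sales | 2024 ; Support | 2016 ; Marketing | 2020 ; Finance | 2021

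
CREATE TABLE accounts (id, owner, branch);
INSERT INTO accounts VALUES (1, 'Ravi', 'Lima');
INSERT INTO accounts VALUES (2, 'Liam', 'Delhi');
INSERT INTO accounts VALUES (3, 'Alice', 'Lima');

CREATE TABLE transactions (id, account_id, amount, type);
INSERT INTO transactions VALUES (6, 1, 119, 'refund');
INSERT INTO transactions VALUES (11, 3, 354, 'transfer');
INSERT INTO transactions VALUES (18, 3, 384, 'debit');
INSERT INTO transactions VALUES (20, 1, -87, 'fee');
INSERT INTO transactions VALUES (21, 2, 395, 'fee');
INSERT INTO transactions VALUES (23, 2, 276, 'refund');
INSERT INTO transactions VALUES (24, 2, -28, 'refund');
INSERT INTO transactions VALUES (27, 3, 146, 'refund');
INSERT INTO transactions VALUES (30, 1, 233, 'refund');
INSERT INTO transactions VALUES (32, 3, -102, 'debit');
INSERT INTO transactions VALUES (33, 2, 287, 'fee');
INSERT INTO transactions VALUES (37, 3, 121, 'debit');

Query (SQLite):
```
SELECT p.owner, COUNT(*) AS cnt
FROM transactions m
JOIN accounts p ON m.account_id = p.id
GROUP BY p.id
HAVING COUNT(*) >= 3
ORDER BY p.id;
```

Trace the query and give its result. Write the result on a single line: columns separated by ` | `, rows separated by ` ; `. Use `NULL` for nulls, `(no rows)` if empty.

Ravi | 3 ; Liam | 4 ; Alice | 5

Join each transactions row to its accounts via account_id.
Group joined rows by accounts.id; compute COUNT(*) per group.
HAVING: keep groups with count ≥ 3.
  1: ids {6, 20, 30} → COUNT(*)=3
  2: ids {21, 23, 24, 33} → COUNT(*)=4
  3: ids {11, 18, 27, 32, 37} → COUNT(*)=5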